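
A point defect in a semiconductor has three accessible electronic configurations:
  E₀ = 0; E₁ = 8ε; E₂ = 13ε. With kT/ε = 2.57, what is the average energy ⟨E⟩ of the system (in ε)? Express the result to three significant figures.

0.417 ε

Eᵢ/kT = 0, 3.1128, 5.0584.
Z = Σ e^(−Eᵢ/kT) = e^(−0) + e^(−3.1128) + e^(−5.0584) = 1.0000 + 0.044476 + 0.0063557 = 1.0508.
⟨E⟩ = Σ Eᵢ e^(−Eᵢ/kT) / Z = (0·1.0000 + 8·0.044476 + 13·0.0063557) / 1.0508 = 0.417 ε.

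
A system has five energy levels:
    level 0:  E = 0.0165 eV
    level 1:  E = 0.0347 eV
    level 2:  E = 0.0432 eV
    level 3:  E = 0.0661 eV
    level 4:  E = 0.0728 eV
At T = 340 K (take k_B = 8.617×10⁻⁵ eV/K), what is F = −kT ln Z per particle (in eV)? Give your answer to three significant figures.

-0.00751 eV

k_BT = 8.617×10⁻⁵ × 340 K = 0.029298 eV.
Eᵢ/kT = 0.56318, 1.1844, 1.4745, 2.2561, 2.4848.
Z = Σ e^(−Eᵢ/kT) = e^(−0.56318) + e^(−1.1844) + e^(−1.4745) + e^(−2.2561) + e^(−2.4848) = 0.56940 + 0.30593 + 0.22889 + 0.10476 + 0.083342 = 1.2923.
F = −kT ln Z = −0.029298 × ln(1.2923) = −0.029298 × 0.25642 = -0.00751 eV.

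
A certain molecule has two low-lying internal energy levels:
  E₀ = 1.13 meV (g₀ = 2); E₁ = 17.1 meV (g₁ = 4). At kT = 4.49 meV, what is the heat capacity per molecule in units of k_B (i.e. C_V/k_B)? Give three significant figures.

Eᵢ/kT = 0.25167, 3.8085.
Z = Σ gᵢe^(−Eᵢ/kT) = 2·e^(−0.25167) + 4·e^(−3.8085) = 1.5550 + 0.088726 = 1.6437.
⟨E⟩ = 1.9921 meV, ⟨E²⟩ = 16.992 meV².
C_V/k_B = (⟨E²⟩ − ⟨E⟩²)/(kT)² = (16.992 − 3.9685)/20.160 = 0.646.

0.646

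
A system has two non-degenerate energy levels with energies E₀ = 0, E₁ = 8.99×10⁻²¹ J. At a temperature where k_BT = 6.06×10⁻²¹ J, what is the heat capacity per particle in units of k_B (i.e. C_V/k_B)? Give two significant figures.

Eᵢ/kT = 0, 1.483.
Z = Σ e^(−Eᵢ/kT) = e^(−0) + e^(−1.483) = 1.000 + 0.2270 = 1.227.
⟨E⟩ = 1.663, ⟨E²⟩ = 14.95.
C_V/k_B = (⟨E²⟩ − ⟨E⟩²)/(kT)² = (14.95 − 2.766)/36.72 = 0.33.

0.33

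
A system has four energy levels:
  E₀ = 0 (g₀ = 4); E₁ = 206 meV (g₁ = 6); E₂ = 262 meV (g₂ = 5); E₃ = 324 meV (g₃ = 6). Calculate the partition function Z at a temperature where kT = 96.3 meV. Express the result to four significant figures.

Eᵢ/kT = 0, 2.13915, 2.72066, 3.36449.
Z = Σ gᵢe^(−Eᵢ/kT) = 4·e^(−0) + 6·e^(−2.13915) + 5·e^(−2.72066) + 6·e^(−3.36449) = 4.00000 + 0.706529 + 0.329156 + 0.207478 = 5.24316.

Z = 5.243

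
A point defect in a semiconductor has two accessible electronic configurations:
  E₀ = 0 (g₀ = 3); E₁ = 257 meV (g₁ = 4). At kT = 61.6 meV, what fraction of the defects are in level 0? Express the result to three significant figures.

0.980

Eᵢ/kT = 0, 4.1721.
Z = Σ gᵢe^(−Eᵢ/kT) = 3·e^(−0) + 4·e^(−4.1721) = 3.0000 + 0.061679 = 3.0617.
P₀ = g₀ e^(−E₀/kT) / Z = 3.0000/3.0617 = 0.980.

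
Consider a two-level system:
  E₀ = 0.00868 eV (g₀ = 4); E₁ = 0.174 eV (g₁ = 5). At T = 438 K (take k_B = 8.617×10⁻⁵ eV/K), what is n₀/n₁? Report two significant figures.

64

k_BT = 8.617×10⁻⁵ × 438 K = 0.03774 eV.
n₀/n₁ = (g₀/g₁) exp[−(E₀−E₁)/kT] = (4/5) × exp(−(-0.16532 eV)/(0.03774 eV)) = (4/5) × exp(4.380) = 64.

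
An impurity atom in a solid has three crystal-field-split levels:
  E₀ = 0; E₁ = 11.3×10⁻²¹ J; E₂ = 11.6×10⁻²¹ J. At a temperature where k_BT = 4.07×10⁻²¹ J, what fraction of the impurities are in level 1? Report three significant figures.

Eᵢ/kT = 0, 2.7764, 2.8501.
Z = Σ e^(−Eᵢ/kT) = e^(−0) + e^(−2.7764) + e^(−2.8501) = 1.0000 + 0.062262 + 0.057839 = 1.1201.
P₁ = e^(−E₁/kT) / Z = 0.062262/1.1201 = 0.0556.

0.0556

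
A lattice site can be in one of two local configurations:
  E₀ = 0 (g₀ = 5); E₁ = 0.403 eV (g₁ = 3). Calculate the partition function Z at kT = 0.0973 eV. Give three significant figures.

Eᵢ/kT = 0, 4.1418.
Z = Σ gᵢe^(−Eᵢ/kT) = 5·e^(−0) + 3·e^(−4.1418) = 5.0000 + 0.047683 = 5.0477.

Z = 5.05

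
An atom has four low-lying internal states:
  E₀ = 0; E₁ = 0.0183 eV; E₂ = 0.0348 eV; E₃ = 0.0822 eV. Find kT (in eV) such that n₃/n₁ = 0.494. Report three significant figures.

n₃/n₁ = exp[−(E₃−E₁)/kT] = 0.494.
⇒ (E₃−E₁)/kT = ln(1/0.494) = ln(2.0243) = 0.70522.
kT = 0.0639 eV / 0.70522 = 0.0906 eV.

0.0906 eV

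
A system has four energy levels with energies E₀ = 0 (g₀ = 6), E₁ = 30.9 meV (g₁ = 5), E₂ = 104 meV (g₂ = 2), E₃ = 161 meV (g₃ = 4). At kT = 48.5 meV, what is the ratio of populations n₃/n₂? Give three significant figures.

0.617

n₃/n₂ = (g₃/g₂) exp[−(E₃−E₂)/kT] = (4/2) × exp(−(57 meV)/(48.5 meV)) = (4/2) × exp(-1.1753) = 0.617.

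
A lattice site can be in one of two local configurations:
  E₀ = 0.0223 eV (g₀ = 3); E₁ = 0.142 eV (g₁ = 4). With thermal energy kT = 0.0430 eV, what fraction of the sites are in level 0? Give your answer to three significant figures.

Eᵢ/kT = 0.51860, 3.3023.
Z = Σ gᵢe^(−Eᵢ/kT) = 3·e^(−0.51860) + 4·e^(−3.3023) = 1.7861 + 0.14719 = 1.9333.
P₀ = g₀ e^(−E₀/kT) / Z = 1.7861/1.9333 = 0.924.

0.924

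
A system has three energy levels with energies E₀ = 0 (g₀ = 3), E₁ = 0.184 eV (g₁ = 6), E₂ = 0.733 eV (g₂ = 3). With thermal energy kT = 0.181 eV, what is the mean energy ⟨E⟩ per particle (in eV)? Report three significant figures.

0.0838 eV

Eᵢ/kT = 0, 1.0166, 4.0497.
Z = Σ gᵢe^(−Eᵢ/kT) = 3·e^(−0) + 6·e^(−1.0166) + 3·e^(−4.0497) = 3.0000 + 2.1709 + 0.052283 = 5.2232.
⟨E⟩ = Σ Eᵢ gᵢe^(−Eᵢ/kT) / Z = (0·3.0000 + 0.184·2.1709 + 0.733·0.052283) / 5.2232 = 0.0838 eV.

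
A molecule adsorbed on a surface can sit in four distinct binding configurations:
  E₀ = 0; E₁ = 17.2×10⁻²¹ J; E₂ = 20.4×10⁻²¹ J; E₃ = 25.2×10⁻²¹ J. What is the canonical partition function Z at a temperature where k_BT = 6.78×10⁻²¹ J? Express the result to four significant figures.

Z = 1.153

Eᵢ/kT = 0, 2.53687, 3.00885, 3.71681.
Z = Σ e^(−Eᵢ/kT) = e^(−0) + e^(−2.53687) + e^(−3.00885) + e^(−3.71681) = 1.00000 + 0.0791136 + 0.0493484 + 0.0243114 = 1.15277.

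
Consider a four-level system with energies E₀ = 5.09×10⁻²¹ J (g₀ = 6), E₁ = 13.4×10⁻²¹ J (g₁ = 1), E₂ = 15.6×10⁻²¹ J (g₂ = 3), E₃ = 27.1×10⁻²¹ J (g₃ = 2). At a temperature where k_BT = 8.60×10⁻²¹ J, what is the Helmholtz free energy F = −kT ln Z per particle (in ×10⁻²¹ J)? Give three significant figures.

-12.1 ×10⁻²¹ J

Eᵢ/kT = 0.59186, 1.5581, 1.8140, 3.1512.
Z = Σ gᵢe^(−Eᵢ/kT) = 6·e^(−0.59186) + 1·e^(−1.5581) + 3·e^(−1.8140) + 2·e^(−3.1512) = 3.3198 + 0.21054 + 0.48900 + 0.085601 = 4.1049.
F = −kT ln Z = −8.60 × ln(4.1049) = −8.60 × 1.4122 = -12.1 ×10⁻²¹ J.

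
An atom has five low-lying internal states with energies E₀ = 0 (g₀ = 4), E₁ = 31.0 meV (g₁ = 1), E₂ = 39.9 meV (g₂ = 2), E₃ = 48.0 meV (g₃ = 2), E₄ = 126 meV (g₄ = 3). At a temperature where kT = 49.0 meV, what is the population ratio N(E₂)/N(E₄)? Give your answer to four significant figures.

3.864

n₂/n₄ = (g₂/g₄) exp[−(E₂−E₄)/kT] = (2/3) × exp(−(-86.1 meV)/(49.0 meV)) = (2/3) × exp(1.75714) = 3.864.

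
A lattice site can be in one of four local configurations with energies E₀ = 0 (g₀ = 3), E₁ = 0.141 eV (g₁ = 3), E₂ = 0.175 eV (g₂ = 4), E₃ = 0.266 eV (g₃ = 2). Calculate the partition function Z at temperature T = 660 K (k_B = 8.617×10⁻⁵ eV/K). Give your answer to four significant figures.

k_BT = 8.617×10⁻⁵ × 660 K = 0.0568722 eV.
Eᵢ/kT = 0, 2.47924, 3.07707, 4.67715.
Z = Σ gᵢe^(−Eᵢ/kT) = 3·e^(−0) + 3·e^(−2.47924) + 4·e^(−3.07707) + 2·e^(−4.67715) = 3.00000 + 0.251421 + 0.184376 + 0.0186110 = 3.45441.

Z = 3.454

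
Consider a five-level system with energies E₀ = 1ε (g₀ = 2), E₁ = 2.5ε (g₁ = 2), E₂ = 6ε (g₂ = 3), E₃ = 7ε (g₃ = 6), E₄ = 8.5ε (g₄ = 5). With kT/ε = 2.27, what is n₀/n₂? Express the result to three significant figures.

6.03

n₀/n₂ = (g₀/g₂) exp[−(E₀−E₂)/kT] = (2/3) × exp(−(-5ε)/(2.27ε)) = (2/3) × exp(2.2026) = 6.03.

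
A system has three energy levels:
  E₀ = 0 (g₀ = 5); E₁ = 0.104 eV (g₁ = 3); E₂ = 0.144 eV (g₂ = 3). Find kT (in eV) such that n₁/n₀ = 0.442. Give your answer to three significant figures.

0.340 eV

n₁/n₀ = (g₁/g₀) exp[−(E₁−E₀)/kT] = 0.442.
⇒ (E₁−E₀)/kT = ln((3/5)/0.442) = ln(1.3575) = 0.30564.
kT = 0.104 eV / 0.30564 = 0.340 eV.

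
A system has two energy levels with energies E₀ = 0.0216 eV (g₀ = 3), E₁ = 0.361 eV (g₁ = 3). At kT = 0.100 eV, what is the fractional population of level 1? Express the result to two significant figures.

0.032

Eᵢ/kT = 0.2160, 3.610.
Z = Σ gᵢe^(−Eᵢ/kT) = 3·e^(−0.2160) + 3·e^(−3.610) = 2.417 + 0.08116 = 2.498.
P₁ = g₁ e^(−E₁/kT) / Z = 0.08116/2.498 = 0.032.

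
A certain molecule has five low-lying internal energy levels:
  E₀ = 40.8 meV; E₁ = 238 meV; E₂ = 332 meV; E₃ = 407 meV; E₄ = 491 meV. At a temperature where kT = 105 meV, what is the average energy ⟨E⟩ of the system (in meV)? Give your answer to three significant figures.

93.0 meV

Eᵢ/kT = 0.38857, 2.2667, 3.1619, 3.8762, 4.6762.
Z = Σ e^(−Eᵢ/kT) = e^(−0.38857) + e^(−2.2667) + e^(−3.1619) + e^(−3.8762) + e^(−4.6762) = 0.67803 + 0.10365 + 0.042345 + 0.020729 + 0.0093143 = 0.85407.
⟨E⟩ = Σ Eᵢ e^(−Eᵢ/kT) / Z = (40.8·0.67803 + 238·0.10365 + 332·0.042345 + 407·0.020729 + 491·0.0093143) / 0.85407 = 93.0 meV.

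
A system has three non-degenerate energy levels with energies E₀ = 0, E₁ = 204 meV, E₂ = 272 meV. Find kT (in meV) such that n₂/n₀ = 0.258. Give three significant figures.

n₂/n₀ = exp[−(E₂−E₀)/kT] = 0.258.
⇒ (E₂−E₀)/kT = ln(1/0.258) = ln(3.8760) = 1.3548.
kT = 272 meV / 1.3548 = 201 meV.

201 meV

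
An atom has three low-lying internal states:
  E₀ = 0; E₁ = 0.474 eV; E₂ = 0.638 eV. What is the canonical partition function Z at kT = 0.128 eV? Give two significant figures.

Eᵢ/kT = 0, 3.703, 4.984.
Z = Σ e^(−Eᵢ/kT) = e^(−0) + e^(−3.703) + e^(−4.984) = 1.000 + 0.02465 + 0.006847 = 1.031.

Z = 1.0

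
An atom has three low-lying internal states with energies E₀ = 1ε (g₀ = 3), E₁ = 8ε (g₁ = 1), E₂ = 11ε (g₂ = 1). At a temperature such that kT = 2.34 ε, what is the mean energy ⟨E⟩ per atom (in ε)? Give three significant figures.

Eᵢ/kT = 0.42735, 3.4188, 4.7009.
Z = Σ gᵢe^(−Eᵢ/kT) = 3·e^(−0.42735) + 1·e^(−3.4188) + 1·e^(−4.7009) = 1.9567 + 0.032752 + 0.0090871 = 1.9985.
⟨E⟩ = Σ Eᵢ gᵢe^(−Eᵢ/kT) / Z = (1·1.9567 + 8·0.032752 + 11·0.0090871) / 1.9985 = 1.16 ε.

1.16 ε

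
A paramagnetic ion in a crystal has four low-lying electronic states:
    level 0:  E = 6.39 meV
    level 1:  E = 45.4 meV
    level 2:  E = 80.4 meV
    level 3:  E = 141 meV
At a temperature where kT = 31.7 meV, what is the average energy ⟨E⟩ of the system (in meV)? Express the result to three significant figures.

Eᵢ/kT = 0.20158, 1.4322, 2.5363, 4.4479.
Z = Σ e^(−Eᵢ/kT) = e^(−0.20158) + e^(−1.4322) + e^(−2.5363) + e^(−4.4479) = 0.81744 + 0.23878 + 0.079159 + 0.011703 = 1.1471.
⟨E⟩ = Σ Eᵢ e^(−Eᵢ/kT) / Z = (6.39·0.81744 + 45.4·0.23878 + 80.4·0.079159 + 141·0.011703) / 1.1471 = 21.0 meV.

21.0 meV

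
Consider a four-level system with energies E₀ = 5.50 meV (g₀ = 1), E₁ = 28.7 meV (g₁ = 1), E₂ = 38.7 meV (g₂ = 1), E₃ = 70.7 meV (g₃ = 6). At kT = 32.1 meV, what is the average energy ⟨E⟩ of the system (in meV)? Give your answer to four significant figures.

33.80 meV

Eᵢ/kT = 0.171340, 0.894081, 1.20561, 2.20249.
Z = Σ gᵢe^(−Eᵢ/kT) = 1·e^(−0.171340) + 1·e^(−0.894081) + 1·e^(−1.20561) + 6·e^(−2.20249) = 0.842535 + 0.408983 + 0.299509 + 0.663166 = 2.21419.
⟨E⟩ = Σ Eᵢ gᵢe^(−Eᵢ/kT) / Z = (5.50·0.842535 + 28.7·0.408983 + 38.7·0.299509 + 70.7·0.663166) / 2.21419 = 33.80 meV.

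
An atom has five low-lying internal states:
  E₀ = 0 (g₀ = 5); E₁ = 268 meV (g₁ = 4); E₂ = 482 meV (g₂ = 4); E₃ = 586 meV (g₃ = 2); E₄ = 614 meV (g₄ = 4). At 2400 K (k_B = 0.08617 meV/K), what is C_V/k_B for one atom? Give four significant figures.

0.7547

k_BT = 0.08617 × 2400 K = 206.808 meV.
Eᵢ/kT = 0, 1.29589, 2.33066, 2.83355, 2.96894.
Z = Σ gᵢe^(−Eᵢ/kT) = 5·e^(−0) + 4·e^(−1.29589) + 4·e^(−2.33066) + 2·e^(−2.83355) + 4·e^(−2.96894) = 5.00000 + 1.09462 + 0.388926 + 0.117607 + 0.205431 = 6.80658.
⟨E⟩ = 99.2970 meV, ⟨E²⟩ = 42137.1 meV².
C_V/k_B = (⟨E²⟩ − ⟨E⟩²)/(kT)² = (42137.1 − 9859.89)/42769.5 = 0.7547.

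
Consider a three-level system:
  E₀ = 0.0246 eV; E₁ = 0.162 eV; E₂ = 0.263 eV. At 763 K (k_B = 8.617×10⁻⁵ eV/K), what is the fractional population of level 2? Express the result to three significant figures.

0.0231

k_BT = 8.617×10⁻⁵ × 763 K = 0.065748 eV.
Eᵢ/kT = 0.37416, 2.4640, 4.0001.
Z = Σ e^(−Eᵢ/kT) = e^(−0.37416) + e^(−2.4640) + e^(−4.0001) = 0.68787 + 0.085094 + 0.018314 = 0.79128.
P₂ = e^(−E₂/kT) / Z = 0.018314/0.79128 = 0.0231.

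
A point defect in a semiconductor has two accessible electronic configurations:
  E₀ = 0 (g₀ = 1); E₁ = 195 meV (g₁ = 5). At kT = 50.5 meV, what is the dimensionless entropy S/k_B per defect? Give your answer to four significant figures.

Eᵢ/kT = 0, 3.86139.
Z = Σ gᵢe^(−Eᵢ/kT) = 1·e^(−0) + 5·e^(−3.86139) = 1.00000 + 0.105194 = 1.10519.
⟨E⟩ = Σ EᵢPᵢ = 18.5605 meV.
S/k_B = ln Z + ⟨E⟩/kT = ln(1.10519) + 18.5605/50.5 = 0.100017 + 0.367535 = 0.4676.

0.4676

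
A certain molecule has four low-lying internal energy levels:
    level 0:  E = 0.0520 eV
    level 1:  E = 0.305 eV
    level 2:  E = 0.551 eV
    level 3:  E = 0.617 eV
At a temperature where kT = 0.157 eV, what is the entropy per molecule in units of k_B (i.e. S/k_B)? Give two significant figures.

Eᵢ/kT = 0.3312, 1.943, 3.510, 3.930.
Z = Σ e^(−Eᵢ/kT) = e^(−0.3312) + e^(−1.943) + e^(−3.510) + e^(−3.930) = 0.7181 + 0.1433 + 0.02990 + 0.01964 = 0.9109.
⟨E⟩ = Σ EᵢPᵢ = 0.1204 eV.
S/k_B = ln Z + ⟨E⟩/kT = ln(0.9109) + 0.1204/0.157 = -0.09332 + 0.7669 = 0.67.

0.67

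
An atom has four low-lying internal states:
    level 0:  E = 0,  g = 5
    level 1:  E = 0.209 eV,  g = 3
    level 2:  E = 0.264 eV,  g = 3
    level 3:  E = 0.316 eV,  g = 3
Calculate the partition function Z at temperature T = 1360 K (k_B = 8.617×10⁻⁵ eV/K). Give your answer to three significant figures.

k_BT = 8.617×10⁻⁵ × 1360 K = 0.11719 eV.
Eᵢ/kT = 0, 1.7834, 2.2528, 2.6965.
Z = Σ gᵢe^(−Eᵢ/kT) = 5·e^(−0) + 3·e^(−1.7834) + 3·e^(−2.2528) + 3·e^(−2.6965) = 5.0000 + 0.50420 + 0.31531 + 0.20232 = 6.0218.

Z = 6.02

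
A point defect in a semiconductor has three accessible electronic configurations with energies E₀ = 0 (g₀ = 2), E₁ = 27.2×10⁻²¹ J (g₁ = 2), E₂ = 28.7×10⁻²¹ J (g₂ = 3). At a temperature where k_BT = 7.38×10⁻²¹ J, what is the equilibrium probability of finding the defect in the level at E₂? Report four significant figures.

0.02908

Eᵢ/kT = 0, 3.68564, 3.88889.
Z = Σ gᵢe^(−Eᵢ/kT) = 2·e^(−0) + 2·e^(−3.68564) + 3·e^(−3.88889) = 2.00000 + 0.0501622 + 0.0614042 = 2.11157.
P₂ = g₂ e^(−E₂/kT) / Z = 0.0614042/2.11157 = 0.02908.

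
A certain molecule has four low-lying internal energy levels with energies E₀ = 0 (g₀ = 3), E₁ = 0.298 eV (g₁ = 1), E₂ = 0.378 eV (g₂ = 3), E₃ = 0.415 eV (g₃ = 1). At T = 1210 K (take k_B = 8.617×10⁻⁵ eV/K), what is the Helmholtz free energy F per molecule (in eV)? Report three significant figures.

k_BT = 8.617×10⁻⁵ × 1210 K = 0.10427 eV.
Eᵢ/kT = 0, 2.8580, 3.6252, 3.9801.
Z = Σ gᵢe^(−Eᵢ/kT) = 3·e^(−0) + 1·e^(−2.8580) + 3·e^(−3.6252) + 1·e^(−3.9801) = 3.0000 + 0.057383 + 0.079931 + 0.018684 = 3.1560.
F = −kT ln Z = −0.10427 × ln(3.1560) = −0.10427 × 1.1493 = -0.120 eV.

-0.120 eV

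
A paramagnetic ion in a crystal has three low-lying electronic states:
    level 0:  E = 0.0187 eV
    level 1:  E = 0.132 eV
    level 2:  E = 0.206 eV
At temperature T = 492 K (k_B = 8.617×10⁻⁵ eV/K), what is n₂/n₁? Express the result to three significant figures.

0.175

k_BT = 8.617×10⁻⁵ × 492 K = 0.042396 eV.
n₂/n₁ = exp[−(E₂−E₁)/kT] = exp(−(0.074 eV)/(0.042396 eV)) = exp(-1.7454) = 0.175.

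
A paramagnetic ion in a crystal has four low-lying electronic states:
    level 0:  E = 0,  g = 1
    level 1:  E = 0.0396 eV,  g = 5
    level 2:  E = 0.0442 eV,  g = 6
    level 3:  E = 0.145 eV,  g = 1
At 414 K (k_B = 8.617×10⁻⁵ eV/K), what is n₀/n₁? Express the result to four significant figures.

k_BT = 8.617×10⁻⁵ × 414 K = 0.0356744 eV.
n₀/n₁ = (g₀/g₁) exp[−(E₀−E₁)/kT] = (1/5) × exp(−(-0.0396 eV)/(0.0356744 eV)) = (1/5) × exp(1.11004) = 0.6069.

0.6069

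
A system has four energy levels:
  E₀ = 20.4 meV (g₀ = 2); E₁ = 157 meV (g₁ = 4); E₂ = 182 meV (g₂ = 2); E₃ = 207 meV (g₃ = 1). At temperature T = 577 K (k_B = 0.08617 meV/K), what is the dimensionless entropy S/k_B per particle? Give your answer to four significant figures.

1.301

k_BT = 0.08617 × 577 K = 49.7201 meV.
Eᵢ/kT = 0.410297, 3.15768, 3.66049, 4.16331.
Z = Σ gᵢe^(−Eᵢ/kT) = 2·e^(−0.410297) + 4·e^(−3.15768) + 2·e^(−3.66049) + 1·e^(−4.16331) = 1.32691 + 0.170097 + 0.0514398 + 0.0155560 = 1.56400.
⟨E⟩ = Σ EᵢPᵢ = 42.4273 meV.
S/k_B = ln Z + ⟨E⟩/kT = ln(1.56400) + 42.4273/49.7201 = 0.447247 + 0.853323 = 1.301.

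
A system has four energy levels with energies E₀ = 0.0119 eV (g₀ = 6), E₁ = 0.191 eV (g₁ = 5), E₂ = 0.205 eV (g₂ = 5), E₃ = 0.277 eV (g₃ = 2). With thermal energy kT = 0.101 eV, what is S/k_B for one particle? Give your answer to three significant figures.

2.47

Eᵢ/kT = 0.11782, 1.8911, 2.0297, 2.7426.
Z = Σ gᵢe^(−Eᵢ/kT) = 6·e^(−0.11782) + 5·e^(−1.8911) + 5·e^(−2.0297) + 2·e^(−2.7426) = 5.3331 + 0.75453 + 0.65687 + 0.12881 = 6.8733.
⟨E⟩ = Σ EᵢPᵢ = 0.054983 eV.
S/k_B = ln Z + ⟨E⟩/kT = ln(6.8733) + 0.054983/0.101 = 1.9276 + 0.54439 = 2.47.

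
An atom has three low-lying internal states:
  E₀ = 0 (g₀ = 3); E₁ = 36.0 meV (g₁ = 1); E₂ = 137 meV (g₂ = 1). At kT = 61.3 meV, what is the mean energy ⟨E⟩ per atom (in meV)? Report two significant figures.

9.5 meV

Eᵢ/kT = 0, 0.5873, 2.235.
Z = Σ gᵢe^(−Eᵢ/kT) = 3·e^(−0) + 1·e^(−0.5873) + 1·e^(−2.235) = 3.000 + 0.5558 + 0.1070 = 3.663.
⟨E⟩ = Σ Eᵢ gᵢe^(−Eᵢ/kT) / Z = (0·3.000 + 36.0·0.5558 + 137·0.1070) / 3.663 = 9.5 meV.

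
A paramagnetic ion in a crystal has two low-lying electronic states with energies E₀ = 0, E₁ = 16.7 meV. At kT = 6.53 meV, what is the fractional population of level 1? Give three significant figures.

0.0719

Eᵢ/kT = 0, 2.5574.
Z = Σ e^(−Eᵢ/kT) = e^(−0) + e^(−2.5574) = 1.0000 + 0.077506 = 1.0775.
P₁ = e^(−E₁/kT) / Z = 0.077506/1.0775 = 0.0719.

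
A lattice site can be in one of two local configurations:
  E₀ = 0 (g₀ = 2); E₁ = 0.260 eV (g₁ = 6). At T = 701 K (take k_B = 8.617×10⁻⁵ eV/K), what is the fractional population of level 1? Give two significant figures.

k_BT = 8.617×10⁻⁵ × 701 K = 0.06041 eV.
Eᵢ/kT = 0, 4.304.
Z = Σ gᵢe^(−Eᵢ/kT) = 2·e^(−0) + 6·e^(−4.304) = 2.000 + 0.08109 = 2.081.
P₁ = g₁ e^(−E₁/kT) / Z = 0.08109/2.081 = 0.039.

0.039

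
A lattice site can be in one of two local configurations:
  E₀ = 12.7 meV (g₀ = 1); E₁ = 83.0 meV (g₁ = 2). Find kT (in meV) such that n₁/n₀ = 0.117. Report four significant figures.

n₁/n₀ = (g₁/g₀) exp[−(E₁−E₀)/kT] = 0.117.
⇒ (E₁−E₀)/kT = ln((2/1)/0.117) = ln(17.0940) = 2.83873.
kT = 70.3 meV / 2.83873 = 24.76 meV.

24.76 meV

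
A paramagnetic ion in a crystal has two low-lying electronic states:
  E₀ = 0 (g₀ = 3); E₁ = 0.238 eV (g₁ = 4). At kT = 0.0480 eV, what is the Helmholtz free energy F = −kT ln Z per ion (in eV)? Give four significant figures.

-0.05318 eV

Eᵢ/kT = 0, 4.95833.
Z = Σ gᵢe^(−Eᵢ/kT) = 3·e^(−0) + 4·e^(−4.95833) = 3.00000 + 0.0280986 = 3.02810.
F = −kT ln Z = −0.0480 × ln(3.02810) = −0.0480 × 1.10794 = -0.05318 eV.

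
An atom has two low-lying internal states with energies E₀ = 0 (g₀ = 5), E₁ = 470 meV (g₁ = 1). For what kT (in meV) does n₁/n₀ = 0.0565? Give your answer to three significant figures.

n₁/n₀ = (g₁/g₀) exp[−(E₁−E₀)/kT] = 0.0565.
⇒ (E₁−E₀)/kT = ln((1/5)/0.0565) = ln(3.5398) = 1.2641.
kT = 470 meV / 1.2641 = 372 meV.

372 meV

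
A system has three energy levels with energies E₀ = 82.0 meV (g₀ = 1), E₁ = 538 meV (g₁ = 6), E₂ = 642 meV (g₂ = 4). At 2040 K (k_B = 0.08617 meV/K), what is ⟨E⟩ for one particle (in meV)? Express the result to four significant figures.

k_BT = 0.08617 × 2040 K = 175.787 meV.
Eᵢ/kT = 0.466474, 3.06052, 3.65215.
Z = Σ gᵢe^(−Eᵢ/kT) = 1·e^(−0.466474) + 6·e^(−3.06052) + 4·e^(−3.65215) = 0.627210 + 0.281180 + 0.103741 = 1.01213.
⟨E⟩ = Σ Eᵢ gᵢe^(−Eᵢ/kT) / Z = (82.0·0.627210 + 538·0.281180 + 642·0.103741) / 1.01213 = 266.1 meV.

266.1 meV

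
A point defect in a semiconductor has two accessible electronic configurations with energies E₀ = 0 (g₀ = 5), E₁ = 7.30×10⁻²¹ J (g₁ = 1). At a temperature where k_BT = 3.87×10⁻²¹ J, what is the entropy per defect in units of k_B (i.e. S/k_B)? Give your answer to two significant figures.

Eᵢ/kT = 0, 1.886.
Z = Σ gᵢe^(−Eᵢ/kT) = 5·e^(−0) + 1·e^(−1.886) = 5.000 + 0.1517 = 5.152.
⟨E⟩ = Σ EᵢPᵢ = 0.2149 ×10⁻²¹ J.
S/k_B = ln Z + ⟨E⟩/kT = ln(5.152) + 0.2149/3.87 = 1.639 + 0.05553 = 1.7.

1.7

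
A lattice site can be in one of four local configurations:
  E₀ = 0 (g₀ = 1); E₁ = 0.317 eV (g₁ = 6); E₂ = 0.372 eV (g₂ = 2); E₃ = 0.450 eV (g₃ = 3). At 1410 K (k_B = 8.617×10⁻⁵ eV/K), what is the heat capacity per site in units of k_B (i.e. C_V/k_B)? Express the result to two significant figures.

1.9

k_BT = 8.617×10⁻⁵ × 1410 K = 0.1215 eV.
Eᵢ/kT = 0, 2.609, 3.062, 3.704.
Z = Σ gᵢe^(−Eᵢ/kT) = 1·e^(−0) + 6·e^(−2.609) + 2·e^(−3.062) + 3·e^(−3.704) = 1.000 + 0.4416 + 0.09359 + 0.07387 = 1.609.
⟨E⟩ = 0.1293 eV, ⟨E²⟩ = 0.04493 eV².
C_V/k_B = (⟨E²⟩ − ⟨E⟩²)/(kT)² = (0.04493 − 0.01672)/0.01476 = 1.9.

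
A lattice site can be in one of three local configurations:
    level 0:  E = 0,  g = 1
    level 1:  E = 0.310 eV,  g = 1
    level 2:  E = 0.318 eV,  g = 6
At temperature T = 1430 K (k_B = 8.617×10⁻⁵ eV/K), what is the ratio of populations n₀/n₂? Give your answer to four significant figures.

k_BT = 8.617×10⁻⁵ × 1430 K = 0.123223 eV.
n₀/n₂ = (g₀/g₂) exp[−(E₀−E₂)/kT] = (1/6) × exp(−(-0.318 eV)/(0.123223 eV)) = (1/6) × exp(2.58069) = 2.201.

2.201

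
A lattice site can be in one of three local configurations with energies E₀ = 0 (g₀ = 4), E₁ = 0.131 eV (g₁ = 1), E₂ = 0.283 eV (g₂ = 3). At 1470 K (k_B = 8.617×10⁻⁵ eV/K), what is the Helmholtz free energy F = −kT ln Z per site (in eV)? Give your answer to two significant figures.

k_BT = 8.617×10⁻⁵ × 1470 K = 0.1267 eV.
Eᵢ/kT = 0, 1.034, 2.234.
Z = Σ gᵢe^(−Eᵢ/kT) = 4·e^(−0) + 1·e^(−1.034) + 3·e^(−2.234) = 4.000 + 0.3556 + 0.3213 = 4.677.
F = −kT ln Z = −0.1267 × ln(4.677) = −0.1267 × 1.543 = -0.20 eV.

-0.20 eV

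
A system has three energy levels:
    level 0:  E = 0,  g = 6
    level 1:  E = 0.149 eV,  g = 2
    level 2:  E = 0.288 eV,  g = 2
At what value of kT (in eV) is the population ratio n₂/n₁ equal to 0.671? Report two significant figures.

n₂/n₁ = (g₂/g₁) exp[−(E₂−E₁)/kT] = 0.671.
⇒ (E₂−E₁)/kT = ln((2/2)/0.671) = ln(1.490) = 0.3988.
kT = 0.139 eV / 0.3988 = 0.35 eV.

0.35 eV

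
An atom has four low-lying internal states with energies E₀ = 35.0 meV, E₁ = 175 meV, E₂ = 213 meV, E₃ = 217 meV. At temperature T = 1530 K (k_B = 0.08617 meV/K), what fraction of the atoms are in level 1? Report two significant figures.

k_BT = 0.08617 × 1530 K = 131.8 meV.
Eᵢ/kT = 0.2656, 1.328, 1.616, 1.646.
Z = Σ e^(−Eᵢ/kT) = e^(−0.2656) + e^(−1.328) + e^(−1.616) + e^(−1.646) = 0.7667 + 0.2650 + 0.1987 + 0.1928 = 1.423.
P₁ = e^(−E₁/kT) / Z = 0.2650/1.423 = 0.19.

0.19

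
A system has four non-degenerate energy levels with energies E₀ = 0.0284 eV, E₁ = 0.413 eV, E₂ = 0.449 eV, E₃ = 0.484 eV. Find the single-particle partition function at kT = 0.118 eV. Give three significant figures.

Z = 0.855

Eᵢ/kT = 0.24068, 3.5000, 3.8051, 4.1017.
Z = Σ e^(−Eᵢ/kT) = e^(−0.24068) + e^(−3.5000) + e^(−3.8051) + e^(−4.1017) = 0.78609 + 0.030197 + 0.022257 + 0.016545 = 0.85509.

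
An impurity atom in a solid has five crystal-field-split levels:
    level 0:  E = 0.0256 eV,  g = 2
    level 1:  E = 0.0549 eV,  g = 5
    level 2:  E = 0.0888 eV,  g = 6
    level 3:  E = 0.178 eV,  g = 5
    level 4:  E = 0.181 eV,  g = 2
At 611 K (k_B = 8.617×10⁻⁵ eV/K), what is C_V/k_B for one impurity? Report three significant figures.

k_BT = 8.617×10⁻⁵ × 611 K = 0.052650 eV.
Eᵢ/kT = 0.48623, 1.0427, 1.6866, 3.3808, 3.4378.
Z = Σ gᵢe^(−Eᵢ/kT) = 2·e^(−0.48623) + 5·e^(−1.0427) + 6·e^(−1.6866) + 5·e^(−3.3808) + 2·e^(−3.4378) = 1.2299 + 1.7625 + 1.1109 + 0.17010 + 0.064271 = 4.3377.
⟨E⟩ = 0.061970 eV, ⟨E²⟩ = 0.0051578 eV².
C_V/k_B = (⟨E²⟩ − ⟨E⟩²)/(kT)² = (0.0051578 − 0.0038403)/0.0027720 = 0.475.

0.475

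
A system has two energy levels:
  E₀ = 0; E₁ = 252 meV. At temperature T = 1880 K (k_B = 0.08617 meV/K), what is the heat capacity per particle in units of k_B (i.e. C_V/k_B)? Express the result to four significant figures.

k_BT = 0.08617 × 1880 K = 162.000 meV.
Eᵢ/kT = 0, 1.55556.
Z = Σ e^(−Eᵢ/kT) = e^(−0) + e^(−1.55556) = 1.00000 + 0.211071 = 1.21107.
⟨E⟩ = 43.9198 meV, ⟨E²⟩ = 11067.8 meV².
C_V/k_B = (⟨E²⟩ − ⟨E⟩²)/(kT)² = (11067.8 − 1928.95)/26244.0 = 0.3482.

0.3482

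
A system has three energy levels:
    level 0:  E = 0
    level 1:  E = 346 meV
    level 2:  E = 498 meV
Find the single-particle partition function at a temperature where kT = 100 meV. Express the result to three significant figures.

Z = 1.04

Eᵢ/kT = 0, 3.4600, 4.9800.
Z = Σ e^(−Eᵢ/kT) = e^(−0) + e^(−3.4600) + e^(−4.9800) = 1.0000 + 0.031430 + 0.0068741 = 1.0383.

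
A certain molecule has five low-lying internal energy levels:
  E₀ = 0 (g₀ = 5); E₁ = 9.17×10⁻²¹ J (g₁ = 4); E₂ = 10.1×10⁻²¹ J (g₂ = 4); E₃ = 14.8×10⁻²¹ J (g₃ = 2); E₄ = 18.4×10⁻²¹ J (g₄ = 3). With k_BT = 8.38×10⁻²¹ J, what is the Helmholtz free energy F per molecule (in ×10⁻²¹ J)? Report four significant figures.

Eᵢ/kT = 0, 1.09427, 1.20525, 1.76611, 2.19570.
Z = Σ gᵢe^(−Eᵢ/kT) = 5·e^(−0) + 4·e^(−1.09427) + 4·e^(−1.20525) + 2·e^(−1.76611) + 3·e^(−2.19570) = 5.00000 + 1.33914 + 1.19847 + 0.341994 + 0.333842 = 8.21345.
F = −kT ln Z = −8.38 × ln(8.21345) = −8.38 × 2.10577 = -17.65 ×10⁻²¹ J.

-17.65 ×10⁻²¹ J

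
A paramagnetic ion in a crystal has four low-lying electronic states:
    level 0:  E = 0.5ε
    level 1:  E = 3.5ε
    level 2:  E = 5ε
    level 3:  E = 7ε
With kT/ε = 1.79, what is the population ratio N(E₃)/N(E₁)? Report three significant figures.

0.142

n₃/n₁ = exp[−(E₃−E₁)/kT] = exp(−(3.5ε)/(1.79ε)) = exp(-1.9553) = 0.142.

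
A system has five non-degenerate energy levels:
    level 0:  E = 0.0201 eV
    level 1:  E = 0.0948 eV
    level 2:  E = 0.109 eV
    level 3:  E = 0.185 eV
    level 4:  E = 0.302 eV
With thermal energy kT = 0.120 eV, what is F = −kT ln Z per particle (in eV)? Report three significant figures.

Eᵢ/kT = 0.16750, 0.79000, 0.90833, 1.5417, 2.5167.
Z = Σ e^(−Eᵢ/kT) = e^(−0.16750) + e^(−0.79000) + e^(−0.90833) + e^(−1.5417) + e^(−2.5167) = 0.84578 + 0.45384 + 0.40320 + 0.21402 + 0.080726 = 1.9976.
F = −kT ln Z = −0.120 × ln(1.9976) = −0.120 × 0.69195 = -0.0830 eV.

-0.0830 eV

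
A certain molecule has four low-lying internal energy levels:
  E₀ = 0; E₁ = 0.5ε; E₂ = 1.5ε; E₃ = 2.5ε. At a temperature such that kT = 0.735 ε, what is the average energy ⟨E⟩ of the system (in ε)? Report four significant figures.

Eᵢ/kT = 0, 0.680272, 2.04082, 3.40136.
Z = Σ e^(−Eᵢ/kT) = e^(−0) + e^(−0.680272) + e^(−2.04082) + e^(−3.40136) = 1.00000 + 0.506479 + 0.129922 + 0.0333279 = 1.66973.
⟨E⟩ = Σ Eᵢ e^(−Eᵢ/kT) / Z = (0·1.00000 + 0.5·0.506479 + 1.5·0.129922 + 2.5·0.0333279) / 1.66973 = 0.3183 ε.

0.3183 ε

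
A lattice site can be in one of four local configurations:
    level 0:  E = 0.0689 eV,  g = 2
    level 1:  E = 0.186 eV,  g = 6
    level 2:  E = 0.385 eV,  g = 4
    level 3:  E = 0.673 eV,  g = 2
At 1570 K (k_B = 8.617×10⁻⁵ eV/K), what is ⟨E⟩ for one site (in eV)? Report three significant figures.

k_BT = 8.617×10⁻⁵ × 1570 K = 0.13529 eV.
Eᵢ/kT = 0.50928, 1.3748, 2.8457, 4.9745.
Z = Σ gᵢe^(−Eᵢ/kT) = 2·e^(−0.50928) + 6·e^(−1.3748) + 4·e^(−2.8457) + 2·e^(−4.9745) = 1.2019 + 1.5173 + 0.23237 + 0.013824 = 2.9654.
⟨E⟩ = Σ Eᵢ gᵢe^(−Eᵢ/kT) / Z = (0.0689·1.2019 + 0.186·1.5173 + 0.385·0.23237 + 0.673·0.013824) / 2.9654 = 0.156 eV.

0.156 eV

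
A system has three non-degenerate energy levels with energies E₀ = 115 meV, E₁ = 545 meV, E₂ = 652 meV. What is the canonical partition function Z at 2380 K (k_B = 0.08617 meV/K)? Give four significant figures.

k_BT = 0.08617 × 2380 K = 205.085 meV.
Eᵢ/kT = 0.560743, 2.65743, 3.17917.
Z = Σ e^(−Eᵢ/kT) = e^(−0.560743) + e^(−2.65743) + e^(−3.17917) = 0.570785 + 0.0701282 + 0.0416202 = 0.682533.

Z = 0.6825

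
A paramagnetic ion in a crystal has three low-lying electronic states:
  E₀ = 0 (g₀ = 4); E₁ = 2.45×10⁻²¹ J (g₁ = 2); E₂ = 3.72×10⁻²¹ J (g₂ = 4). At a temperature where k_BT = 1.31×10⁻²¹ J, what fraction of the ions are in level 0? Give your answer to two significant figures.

0.88

Eᵢ/kT = 0, 1.870, 2.840.
Z = Σ gᵢe^(−Eᵢ/kT) = 4·e^(−0) + 2·e^(−1.870) + 4·e^(−2.840) = 4.000 + 0.3082 + 0.2337 = 4.542.
P₀ = g₀ e^(−E₀/kT) / Z = 4.000/4.542 = 0.88.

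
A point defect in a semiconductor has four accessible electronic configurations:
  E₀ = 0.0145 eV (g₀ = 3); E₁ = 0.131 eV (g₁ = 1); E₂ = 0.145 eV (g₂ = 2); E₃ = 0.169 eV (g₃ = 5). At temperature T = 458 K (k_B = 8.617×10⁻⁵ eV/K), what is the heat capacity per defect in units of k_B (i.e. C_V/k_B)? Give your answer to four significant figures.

0.8039

k_BT = 8.617×10⁻⁵ × 458 K = 0.0394659 eV.
Eᵢ/kT = 0.367406, 3.31932, 3.67406, 4.28218.
Z = Σ gᵢe^(−Eᵢ/kT) = 3·e^(−0.367406) + 1·e^(−3.31932) + 2·e^(−3.67406) + 5·e^(−4.28218) = 2.07759 + 0.0361774 + 0.0507465 + 0.0690626 = 2.23358.
⟨E⟩ = 0.0241290 eV, ⟨E²⟩ = 0.00183432 eV².
C_V/k_B = (⟨E²⟩ − ⟨E⟩²)/(kT)² = (0.00183432 − 0.000582209)/0.00155756 = 0.8039.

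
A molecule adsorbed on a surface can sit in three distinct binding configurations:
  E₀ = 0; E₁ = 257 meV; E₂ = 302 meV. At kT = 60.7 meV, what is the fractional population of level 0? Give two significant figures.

0.98

Eᵢ/kT = 0, 4.234, 4.975.
Z = Σ e^(−Eᵢ/kT) = e^(−0) + e^(−4.234) + e^(−4.975) = 1.000 + 0.01449 + 0.006909 = 1.021.
P₀ = e^(−E₀/kT) / Z = 1.000/1.021 = 0.98.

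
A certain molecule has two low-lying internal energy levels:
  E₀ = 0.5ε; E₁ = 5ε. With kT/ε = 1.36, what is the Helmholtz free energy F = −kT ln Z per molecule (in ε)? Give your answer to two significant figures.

0.45 ε

Eᵢ/kT = 0.3676, 3.676.
Z = Σ e^(−Eᵢ/kT) = e^(−0.3676) + e^(−3.676) = 0.6924 + 0.02532 = 0.7177.
F = −kT ln Z = −1.36 × ln(0.7177) = −1.36 × -0.3317 = 0.45 ε.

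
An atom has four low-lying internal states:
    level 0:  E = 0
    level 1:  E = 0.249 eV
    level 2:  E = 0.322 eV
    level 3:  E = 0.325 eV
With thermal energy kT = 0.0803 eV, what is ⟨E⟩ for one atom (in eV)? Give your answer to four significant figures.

Eᵢ/kT = 0, 3.10087, 4.00996, 4.04732.
Z = Σ e^(−Eᵢ/kT) = e^(−0) + e^(−3.10087) + e^(−4.00996) + e^(−4.04732) = 1.00000 + 0.0450100 + 0.0181341 + 0.0174691 = 1.08061.
⟨E⟩ = Σ Eᵢ e^(−Eᵢ/kT) / Z = (0·1.00000 + 0.249·0.0450100 + 0.322·0.0181341 + 0.325·0.0174691) / 1.08061 = 0.02103 eV.

0.02103 eV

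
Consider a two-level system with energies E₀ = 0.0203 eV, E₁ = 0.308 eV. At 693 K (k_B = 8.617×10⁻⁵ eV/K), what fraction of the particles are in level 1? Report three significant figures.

0.00802

k_BT = 8.617×10⁻⁵ × 693 K = 0.059716 eV.
Eᵢ/kT = 0.33994, 5.1577.
Z = Σ e^(−Eᵢ/kT) = e^(−0.33994) + e^(−5.1577) = 0.71181 + 0.0057549 = 0.71756.
P₁ = e^(−E₁/kT) / Z = 0.0057549/0.71756 = 0.00802.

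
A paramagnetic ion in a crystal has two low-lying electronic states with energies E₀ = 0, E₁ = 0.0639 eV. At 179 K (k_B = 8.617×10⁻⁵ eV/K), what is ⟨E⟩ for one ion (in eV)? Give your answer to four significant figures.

k_BT = 8.617×10⁻⁵ × 179 K = 0.0154244 eV.
Eᵢ/kT = 0, 4.14279.
Z = Σ e^(−Eᵢ/kT) = e^(−0) + e^(−4.14279) = 1.00000 + 0.0158785 = 1.01588.
⟨E⟩ = Σ Eᵢ e^(−Eᵢ/kT) / Z = (0·1.00000 + 0.0639·0.0158785) / 1.01588 = 0.0009988 eV.

0.0009988 eV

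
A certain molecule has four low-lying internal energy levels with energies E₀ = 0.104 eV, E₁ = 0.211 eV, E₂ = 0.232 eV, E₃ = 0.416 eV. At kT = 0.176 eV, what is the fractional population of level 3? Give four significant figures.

0.07730

Eᵢ/kT = 0.590909, 1.19886, 1.31818, 2.36364.
Z = Σ e^(−Eᵢ/kT) = e^(−0.590909) + e^(−1.19886) + e^(−1.31818) + e^(−2.36364) = 0.553824 + 0.301538 + 0.267622 + 0.0940772 = 1.21706.
P₃ = e^(−E₃/kT) / Z = 0.0940772/1.21706 = 0.07730.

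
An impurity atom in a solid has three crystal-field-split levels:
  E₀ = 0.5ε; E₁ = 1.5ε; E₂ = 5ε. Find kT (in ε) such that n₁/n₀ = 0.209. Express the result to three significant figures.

n₁/n₀ = exp[−(E₁−E₀)/kT] = 0.209.
⇒ (E₁−E₀)/kT = ln(1/0.209) = ln(4.7847) = 1.5654.
kT = 1.0ε / 1.5654 = 0.639 ε.

0.639 ε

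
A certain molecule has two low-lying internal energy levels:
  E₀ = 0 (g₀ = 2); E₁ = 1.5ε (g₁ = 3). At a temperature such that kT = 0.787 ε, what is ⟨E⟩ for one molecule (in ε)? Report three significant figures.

0.274 ε

Eᵢ/kT = 0, 1.9060.
Z = Σ gᵢe^(−Eᵢ/kT) = 2·e^(−0) + 3·e^(−1.9060) = 2.0000 + 0.44602 = 2.4460.
⟨E⟩ = Σ Eᵢ gᵢe^(−Eᵢ/kT) / Z = (0·2.0000 + 1.5·0.44602) / 2.4460 = 0.274 ε.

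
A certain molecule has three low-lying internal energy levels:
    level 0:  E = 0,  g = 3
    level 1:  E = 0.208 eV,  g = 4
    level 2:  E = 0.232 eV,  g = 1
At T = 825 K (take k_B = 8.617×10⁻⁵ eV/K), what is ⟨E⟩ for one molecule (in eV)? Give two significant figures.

k_BT = 8.617×10⁻⁵ × 825 K = 0.07109 eV.
Eᵢ/kT = 0, 2.926, 3.263.
Z = Σ gᵢe^(−Eᵢ/kT) = 3·e^(−0) + 4·e^(−2.926) + 1·e^(−3.263) = 3.000 + 0.2144 + 0.03827 = 3.253.
⟨E⟩ = Σ Eᵢ gᵢe^(−Eᵢ/kT) / Z = (0·3.000 + 0.208·0.2144 + 0.232·0.03827) / 3.253 = 0.016 eV.

0.016 eV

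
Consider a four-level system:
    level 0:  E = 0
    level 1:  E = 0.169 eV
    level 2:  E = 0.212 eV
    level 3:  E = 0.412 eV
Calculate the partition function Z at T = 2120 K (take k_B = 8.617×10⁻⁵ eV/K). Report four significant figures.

k_BT = 8.617×10⁻⁵ × 2120 K = 0.182680 eV.
Eᵢ/kT = 0, 0.925115, 1.16050, 2.25531.
Z = Σ e^(−Eᵢ/kT) = e^(−0) + e^(−0.925115) + e^(−1.16050) + e^(−2.25531) = 1.00000 + 0.396486 + 0.313329 + 0.104841 = 1.81466.

Z = 1.815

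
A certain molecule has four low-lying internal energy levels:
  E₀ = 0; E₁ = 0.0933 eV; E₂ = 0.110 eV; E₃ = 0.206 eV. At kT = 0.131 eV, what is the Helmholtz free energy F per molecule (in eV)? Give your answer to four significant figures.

-0.09905 eV

Eᵢ/kT = 0, 0.712214, 0.839695, 1.57252.
Z = Σ e^(−Eᵢ/kT) = e^(−0) + e^(−0.712214) + e^(−0.839695) + e^(−1.57252) = 1.00000 + 0.490557 + 0.431842 + 0.207522 = 2.12992.
F = −kT ln Z = −0.131 × ln(2.12992) = −0.131 × 0.756084 = -0.09905 eV.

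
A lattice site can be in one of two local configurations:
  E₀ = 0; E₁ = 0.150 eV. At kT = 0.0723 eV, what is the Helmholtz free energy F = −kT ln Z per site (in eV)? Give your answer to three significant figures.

-0.00855 eV

Eᵢ/kT = 0, 2.0747.
Z = Σ e^(−Eᵢ/kT) = e^(−0) + e^(−2.0747) = 1.0000 + 0.12559 = 1.1256.
F = −kT ln Z = −0.0723 × ln(1.1256) = −0.0723 × 0.11832 = -0.00855 eV.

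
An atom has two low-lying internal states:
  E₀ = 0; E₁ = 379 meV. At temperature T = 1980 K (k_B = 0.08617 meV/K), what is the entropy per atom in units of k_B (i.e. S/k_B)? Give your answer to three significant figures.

k_BT = 0.08617 × 1980 K = 170.62 meV.
Eᵢ/kT = 0, 2.2213.
Z = Σ e^(−Eᵢ/kT) = e^(−0) + e^(−2.2213) = 1.0000 + 0.10847 = 1.1085.
⟨E⟩ = Σ EᵢPᵢ = 37.086 meV.
S/k_B = ln Z + ⟨E⟩/kT = ln(1.1085) + 37.086/170.62 = 0.10301 + 0.21736 = 0.320.

0.320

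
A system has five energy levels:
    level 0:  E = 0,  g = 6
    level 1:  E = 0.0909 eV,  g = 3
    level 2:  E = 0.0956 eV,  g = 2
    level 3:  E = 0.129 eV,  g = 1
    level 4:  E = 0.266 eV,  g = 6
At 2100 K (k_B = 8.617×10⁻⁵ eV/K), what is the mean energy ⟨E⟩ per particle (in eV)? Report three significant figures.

k_BT = 8.617×10⁻⁵ × 2100 K = 0.18096 eV.
Eᵢ/kT = 0, 0.50232, 0.52829, 0.71286, 1.4699.
Z = Σ gᵢe^(−Eᵢ/kT) = 6·e^(−0) + 3·e^(−0.50232) + 2·e^(−0.52829) + 1·e^(−0.71286) + 6·e^(−1.4699) = 6.0000 + 1.8154 + 1.1792 + 0.49024 + 1.3797 = 10.865.
⟨E⟩ = Σ Eᵢ gᵢe^(−Eᵢ/kT) / Z = (0·6.0000 + 0.0909·1.8154 + 0.0956·1.1792 + 0.129·0.49024 + 0.266·1.3797) / 10.865 = 0.0652 eV.

0.0652 eV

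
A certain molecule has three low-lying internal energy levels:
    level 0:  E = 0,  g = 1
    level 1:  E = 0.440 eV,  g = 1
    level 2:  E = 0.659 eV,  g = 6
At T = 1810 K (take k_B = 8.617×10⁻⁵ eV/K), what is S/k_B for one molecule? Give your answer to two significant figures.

0.61

k_BT = 8.617×10⁻⁵ × 1810 K = 0.1560 eV.
Eᵢ/kT = 0, 2.821, 4.224.
Z = Σ gᵢe^(−Eᵢ/kT) = 1·e^(−0) + 1·e^(−2.821) + 6·e^(−4.224) = 1.000 + 0.05955 + 0.08784 = 1.147.
⟨E⟩ = Σ EᵢPᵢ = 0.07331 eV.
S/k_B = ln Z + ⟨E⟩/kT = ln(1.147) + 0.07331/0.1560 = 0.1371 + 0.4699 = 0.61.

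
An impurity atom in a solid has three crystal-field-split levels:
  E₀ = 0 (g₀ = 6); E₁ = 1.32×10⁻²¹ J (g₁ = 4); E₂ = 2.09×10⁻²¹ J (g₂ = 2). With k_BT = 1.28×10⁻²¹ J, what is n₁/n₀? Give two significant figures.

0.24

n₁/n₀ = (g₁/g₀) exp[−(E₁−E₀)/kT] = (4/6) × exp(−(1.32 ×10⁻²¹ J)/(1.28 ×10⁻²¹ J)) = (4/6) × exp(-1.031) = 0.24.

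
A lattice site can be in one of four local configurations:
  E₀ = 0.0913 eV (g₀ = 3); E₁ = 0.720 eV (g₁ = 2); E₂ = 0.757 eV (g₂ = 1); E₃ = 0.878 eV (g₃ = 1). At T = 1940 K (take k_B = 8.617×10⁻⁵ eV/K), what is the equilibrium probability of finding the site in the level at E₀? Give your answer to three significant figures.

0.976

k_BT = 8.617×10⁻⁵ × 1940 K = 0.16717 eV.
Eᵢ/kT = 0.54615, 4.3070, 4.5283, 5.2521.
Z = Σ gᵢe^(−Eᵢ/kT) = 3·e^(−0.54615) + 2·e^(−4.3070) + 1·e^(−4.5283) + 1·e^(−5.2521) = 1.7375 + 0.026948 + 0.010799 + 0.0052365 = 1.7805.
P₀ = g₀ e^(−E₀/kT) / Z = 1.7375/1.7805 = 0.976.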